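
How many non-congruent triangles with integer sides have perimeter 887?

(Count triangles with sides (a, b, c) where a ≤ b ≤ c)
Let a ≤ b ≤ c with a + b + c = 887. The only binding inequality is a + b > c, i.e. 887 − c > c, so c < 887/2; and c ≥ 887/3 since c is the largest side.
So 296 ≤ c ≤ 443. For each c, b runs from ⌈(887 − c)/2⌉ up to c (then a = 887 − b − c satisfies 1 ≤ a ≤ b automatically), giving c − ⌈(887 − c)/2⌉ + 1 choices.
Summing over c: 1 + 3 + 4 + 6 + … + 220 + 222  (148 terms, c = 296, …, 443) = 16502
Check (closed form: nearest integer to p²/48 for even p, (p+3)²/48 for odd p): (887+3)²/48 = 890²/48 = 792100/48 ≈ 16502.08 → 16502

16502 triangles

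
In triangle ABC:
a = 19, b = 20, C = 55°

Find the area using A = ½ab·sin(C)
A = ½·a·b·sin(C) = ½·19·20·sin(55°)
sin(55°) ≈ 0.819152
A ≈ ½·380·0.819152 = 190·0.819152 ≈ 155.639

Area = 155.6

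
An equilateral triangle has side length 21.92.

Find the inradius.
r = Area/s with s the semi-perimeter.
Area = (√3/4)·21.92² = (√3/4)·480.4864 ≈ 0.433013·480.4864 ≈ 208.057
s = 3·21.92/2 = 32.88
r ≈ 208.057/32.88 ≈ 6.32776
(Equivalently r = side/(2√3) = 21.92/3.4641 ≈ 6.32776.)

r = 6.328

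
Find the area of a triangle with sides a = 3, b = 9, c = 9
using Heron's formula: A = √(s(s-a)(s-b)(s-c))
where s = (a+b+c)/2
s = (3 + 9 + 9)/2 = 21/2 = 10.5
s − a = 7.5, s − b = 1.5, s − c = 1.5
s(s−a)(s−b)(s−c) = 10.5·7.5·1.5·1.5 = 177.1875
Area = √177.1875 ≈ 13.3112

s = 10.5, Area = 13.31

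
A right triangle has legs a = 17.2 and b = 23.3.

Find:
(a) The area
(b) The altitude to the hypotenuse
(a) The legs are perpendicular, so Area = ½·a·b = ½·17.2·23.3 = ½·400.76 = 200.38
(b) Hypotenuse c = √(a² + b²) = √(295.84 + 542.89) = √838.73 ≈ 28.9608
    Area = ½·c·h_c  ⇒  h_c = 2·Area/c = 400.76/28.9608 ≈ 13.838

Area = 200.38, h_c = 13.84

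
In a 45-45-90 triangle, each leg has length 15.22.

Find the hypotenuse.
In a 45-45-90 triangle the sides are in ratio 1 : 1 : √2, so hypotenuse = leg·√2.
Hypotenuse = 15.22·√2 ≈ 15.22·1.41421 ≈ 21.5243

Hypotenuse = 15.22√2 = 21.52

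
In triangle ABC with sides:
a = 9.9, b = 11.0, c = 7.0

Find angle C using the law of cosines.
c² = a² + b² − 2ab·cos(C)  ⇒  cos(C) = (a² + b² − c²)/(2ab)
cos(C) = (9.9² + 11.0² − 7.0²)/(2·9.9·11.0) = (98.01 + 121 − 49)/217.8 = 170.01/217.8 ≈ 0.780579
C = arccos(0.780579) ≈ 38.6864°

C = 38.69°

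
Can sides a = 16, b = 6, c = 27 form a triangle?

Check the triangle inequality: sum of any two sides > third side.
a + b vs c: 16 + 6 = 22 ≤ 27  ✗
a + c vs b: 16 + 27 = 43 > 6  ✓
b + c vs a: 6 + 27 = 33 > 16  ✓

No: 16 + 6 = 22 is not > 27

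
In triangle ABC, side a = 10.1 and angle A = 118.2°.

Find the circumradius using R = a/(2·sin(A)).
R = a/(2·sin(A)) = 10.1/(2·sin(118.2°))
sin(118.2°) ≈ 0.881303
R ≈ 10.1/(2·0.881303) = 10.1/1.76261 ≈ 5.73015

R = 5.73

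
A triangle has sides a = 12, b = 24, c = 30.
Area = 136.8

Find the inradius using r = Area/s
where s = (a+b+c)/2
s = (12 + 24 + 30)/2 = 66/2 = 33
r = Area/s = 136.8/33 ≈ 4.14545

r = 4.145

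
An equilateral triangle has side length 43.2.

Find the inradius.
r = Area/s with s the semi-perimeter.
Area = (√3/4)·43.2² = (√3/4)·1866.24 ≈ 0.433013·1866.24 ≈ 808.106
s = 3·43.2/2 = 64.8
r ≈ 808.106/64.8 ≈ 12.4708
(Equivalently r = side/(2√3) = 43.2/3.4641 ≈ 12.4708.)

r = 12.47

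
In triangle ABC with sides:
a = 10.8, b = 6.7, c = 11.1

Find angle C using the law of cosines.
c² = a² + b² − 2ab·cos(C)  ⇒  cos(C) = (a² + b² − c²)/(2ab)
cos(C) = (10.8² + 6.7² − 11.1²)/(2·10.8·6.7) = (116.64 + 44.89 − 123.21)/144.72 = 38.32/144.72 ≈ 0.264787
C = arccos(0.264787) ≈ 74.6457°

C = 74.65°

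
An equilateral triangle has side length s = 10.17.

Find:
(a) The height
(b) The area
(a) The height splits the triangle into two 30-60-90 halves: h = s·√3/2 = 10.17·1.73205/2 ≈ 17.615/2 ≈ 8.80748
(b) Area = (√3/4)·s² = (√3/4)·10.17² = (√3/4)·103.4289 ≈ 0.433013·103.4289 ≈ 44.786

Height = 8.807, Area = 44.79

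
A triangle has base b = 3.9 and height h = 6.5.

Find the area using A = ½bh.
A = ½·b·h = ½·3.9·6.5 = ½·25.35 = 12.675

Area = 12.675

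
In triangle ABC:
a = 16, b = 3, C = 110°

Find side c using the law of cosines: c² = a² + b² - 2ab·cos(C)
c² = 16² + 3² − 2·16·3·cos(110°)
cos(110°) ≈ -0.34202
c² ≈ 256 + 9 − 96·(-0.34202) ≈ 265 + 32.8339 ≈ 297.834
c ≈ √297.834 ≈ 17.2579

c = 17.26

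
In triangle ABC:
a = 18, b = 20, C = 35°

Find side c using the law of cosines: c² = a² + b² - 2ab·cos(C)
c² = 18² + 20² − 2·18·20·cos(35°)
cos(35°) ≈ 0.819152
c² ≈ 324 + 400 − 720·(0.819152) ≈ 724 − 589.789 ≈ 134.211
c ≈ √134.211 ≈ 11.5849

c = 11.58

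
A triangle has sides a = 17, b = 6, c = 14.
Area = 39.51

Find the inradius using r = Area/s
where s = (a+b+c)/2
s = (17 + 6 + 14)/2 = 37/2 = 18.5
r = Area/s = 39.51/18.5 ≈ 2.13568

r = 2.136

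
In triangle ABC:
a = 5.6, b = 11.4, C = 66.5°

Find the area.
Two sides and the included angle (SAS): A = ½·a·b·sin(C) = ½·5.6·11.4·sin(66.5°)
sin(66.5°) ≈ 0.91706
A ≈ ½·63.84·0.91706 = 31.92·0.91706 ≈ 29.2726

Area = 29.27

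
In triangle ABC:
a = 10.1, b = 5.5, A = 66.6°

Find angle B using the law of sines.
a/sin(A) = b/sin(B)  ⇒  sin(B) = b·sin(A)/a = 5.5·sin(66.6°)/10.1
sin(66.6°) ≈ 0.917755
sin(B) ≈ 5.5·0.917755/10.1 ≈ 5.04765/10.1 ≈ 0.499767
B = arcsin(0.499767) ≈ 29.9846°
(Since b ≤ a we need B ≤ A, so the obtuse alternative 180° − 29.9846° ≈ 150.015° is rejected.)

B = 29.98°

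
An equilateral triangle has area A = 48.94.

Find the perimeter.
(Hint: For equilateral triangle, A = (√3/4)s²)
A = (√3/4)s²  ⇒  s² = 4A/√3 = 4·48.94/√3 = 195.76/1.73205 ≈ 113.022
s ≈ √113.022 ≈ 10.6312
Perimeter = 3s ≈ 3·10.6312 ≈ 31.8936

Perimeter = 31.89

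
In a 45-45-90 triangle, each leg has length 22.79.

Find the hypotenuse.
In a 45-45-90 triangle the sides are in ratio 1 : 1 : √2, so hypotenuse = leg·√2.
Hypotenuse = 22.79·√2 ≈ 22.79·1.41421 ≈ 32.2299

Hypotenuse = 22.79√2 = 32.23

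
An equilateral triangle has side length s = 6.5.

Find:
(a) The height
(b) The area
(a) The height splits the triangle into two 30-60-90 halves: h = s·√3/2 = 6.5·1.73205/2 ≈ 11.2583/2 ≈ 5.62917
(b) Area = (√3/4)·s² = (√3/4)·6.5² = (√3/4)·42.25 ≈ 0.433013·42.25 ≈ 18.2948

Height = 5.629, Area = 18.29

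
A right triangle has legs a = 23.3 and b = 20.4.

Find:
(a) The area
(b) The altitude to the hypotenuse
(a) The legs are perpendicular, so Area = ½·a·b = ½·23.3·20.4 = ½·475.32 = 237.66
(b) Hypotenuse c = √(a² + b²) = √(542.89 + 416.16) = √959.05 ≈ 30.9685
    Area = ½·c·h_c  ⇒  h_c = 2·Area/c = 475.32/30.9685 ≈ 15.3485

Area = 237.66, h_c = 15.35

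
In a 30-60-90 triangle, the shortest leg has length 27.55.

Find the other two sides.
In a 30-60-90 triangle the sides are in ratio 1 : √3 : 2 (short leg : long leg : hypotenuse).
Long leg = 27.55·√3 ≈ 27.55·1.73205 ≈ 47.718
Hypotenuse = 2·27.55 = 55.1

Long leg = 27.55√3 = 47.72, Hypotenuse = 55.1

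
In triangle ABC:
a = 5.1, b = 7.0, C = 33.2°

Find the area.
Two sides and the included angle (SAS): A = ½·a·b·sin(C) = ½·5.1·7.0·sin(33.2°)
sin(33.2°) ≈ 0.547563
A ≈ ½·35.7·0.547563 = 17.85·0.547563 ≈ 9.774

Area = 9.774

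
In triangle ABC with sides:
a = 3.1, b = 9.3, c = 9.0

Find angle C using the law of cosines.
c² = a² + b² − 2ab·cos(C)  ⇒  cos(C) = (a² + b² − c²)/(2ab)
cos(C) = (3.1² + 9.3² − 9.0²)/(2·3.1·9.3) = (9.61 + 86.49 − 81)/57.66 = 15.1/57.66 ≈ 0.26188
C = arccos(0.26188) ≈ 74.8184°

C = 74.82°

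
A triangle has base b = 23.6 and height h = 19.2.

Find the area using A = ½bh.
A = ½·b·h = ½·23.6·19.2 = ½·453.12 = 226.56

Area = 226.56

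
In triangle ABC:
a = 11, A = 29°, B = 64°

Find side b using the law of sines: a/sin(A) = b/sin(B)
a/sin(A) = b/sin(B)  ⇒  b = a·sin(B)/sin(A) = 11·sin(64°)/sin(29°)
sin(64°) ≈ 0.898794, sin(29°) ≈ 0.48481
b ≈ 11·0.898794/0.48481 ≈ 9.88673/0.48481 ≈ 20.393

b = 20.39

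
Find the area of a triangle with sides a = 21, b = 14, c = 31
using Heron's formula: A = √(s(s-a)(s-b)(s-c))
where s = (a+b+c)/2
s = (21 + 14 + 31)/2 = 66/2 = 33
s − a = 12, s − b = 19, s − c = 2
s(s−a)(s−b)(s−c) = 33·12·19·2 = 15048
Area = √15048 ≈ 122.67

s = 33.0, Area = 122.7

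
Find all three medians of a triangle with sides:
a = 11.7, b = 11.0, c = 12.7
Median formula: m_a = ½√(2b² + 2c² − a²) (and cyclically). a² = 136.89, b² = 121, c² = 161.29.
m_a = ½√(2·121 + 2·161.29 − 136.89) = ½√427.69 ≈ ½·20.6807 ≈ 10.3403
m_b = ½√(2·136.89 + 2·161.29 − 121) = ½√475.36 ≈ ½·21.8028 ≈ 10.9014
m_c = ½√(2·136.89 + 2·121 − 161.29) = ½√354.49 ≈ ½·18.8279 ≈ 9.41395

m_a = 10.34, m_b = 10.9, m_c = 9.414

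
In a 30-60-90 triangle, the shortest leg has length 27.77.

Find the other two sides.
In a 30-60-90 triangle the sides are in ratio 1 : √3 : 2 (short leg : long leg : hypotenuse).
Long leg = 27.77·√3 ≈ 27.77·1.73205 ≈ 48.0991
Hypotenuse = 2·27.77 = 55.54

Long leg = 27.77√3 = 48.1, Hypotenuse = 55.54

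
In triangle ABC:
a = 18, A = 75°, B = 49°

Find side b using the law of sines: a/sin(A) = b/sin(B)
a/sin(A) = b/sin(B)  ⇒  b = a·sin(B)/sin(A) = 18·sin(49°)/sin(75°)
sin(49°) ≈ 0.75471, sin(75°) ≈ 0.965926
b ≈ 18·0.75471/0.965926 ≈ 13.5848/0.965926 ≈ 14.064

b = 14.06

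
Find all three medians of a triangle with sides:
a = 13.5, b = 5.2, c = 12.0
Median formula: m_a = ½√(2b² + 2c² − a²) (and cyclically). a² = 182.25, b² = 27.04, c² = 144.
m_a = ½√(2·27.04 + 2·144 − 182.25) = ½√159.83 ≈ ½·12.6424 ≈ 6.32119
m_b = ½√(2·182.25 + 2·144 − 27.04) = ½√625.46 ≈ ½·25.0092 ≈ 12.5046
m_c = ½√(2·182.25 + 2·27.04 − 144) = ½√274.58 ≈ ½·16.5705 ≈ 8.28523

m_a = 6.321, m_b = 12.5, m_c = 8.285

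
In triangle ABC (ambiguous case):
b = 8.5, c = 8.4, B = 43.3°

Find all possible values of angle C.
b/sin(B) = c/sin(C)  ⇒  sin(C) = c·sin(B)/b = 8.4·sin(43.3°)/8.5
sin(43.3°) ≈ 0.685818
sin(C) ≈ 8.4·0.685818/8.5 ≈ 5.76087/8.5 ≈ 0.67775
Candidate 1: C₁ = arcsin(0.67775) ≈ 42.6681°  →  A = 180° − 43.3° − 42.6681° ≈ 94.0319° > 0, valid
Candidate 2: C₂ = 180° − C₁ ≈ 137.332°  →  A = 180° − 43.3° − 137.332° ≈ -0.6319° ≤ 0, not a valid triangle

C = 42.67° (one solution)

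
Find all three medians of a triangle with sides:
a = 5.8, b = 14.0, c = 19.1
Median formula: m_a = ½√(2b² + 2c² − a²) (and cyclically). a² = 33.64, b² = 196, c² = 364.81.
m_a = ½√(2·196 + 2·364.81 − 33.64) = ½√1087.98 ≈ ½·32.9845 ≈ 16.4923
m_b = ½√(2·33.64 + 2·364.81 − 196) = ½√600.9 ≈ ½·24.5133 ≈ 12.2566
m_c = ½√(2·33.64 + 2·196 − 364.81) = ½√94.47 ≈ ½·9.71957 ≈ 4.85978

m_a = 16.49, m_b = 12.26, m_c = 4.86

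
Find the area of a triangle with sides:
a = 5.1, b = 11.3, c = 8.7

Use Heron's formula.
s = (5.1 + 11.3 + 8.7)/2 = 25.1/2 = 12.55
s − a = 7.45, s − b = 1.25, s − c = 3.85
s(s−a)(s−b)(s−c) = 12.55·7.45·1.25·3.85 ≈ 449.957
Area = √449.957 ≈ 21.2122

Area = 21.21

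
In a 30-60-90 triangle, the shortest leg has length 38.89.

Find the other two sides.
In a 30-60-90 triangle the sides are in ratio 1 : √3 : 2 (short leg : long leg : hypotenuse).
Long leg = 38.89·√3 ≈ 38.89·1.73205 ≈ 67.3595
Hypotenuse = 2·38.89 = 77.78

Long leg = 38.89√3 = 67.36, Hypotenuse = 77.78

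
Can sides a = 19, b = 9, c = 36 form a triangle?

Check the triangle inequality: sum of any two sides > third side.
a + b vs c: 19 + 9 = 28 ≤ 36  ✗
a + c vs b: 19 + 36 = 55 > 9  ✓
b + c vs a: 9 + 36 = 45 > 19  ✓

No: 19 + 9 = 28 is not > 36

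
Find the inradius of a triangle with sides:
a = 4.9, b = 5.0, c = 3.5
r = Area/s where s is the semi-perimeter.
s = (4.9 + 5.0 + 3.5)/2 = 13.4/2 = 6.7
Area = √(s(s−a)(s−b)(s−c)) = √(6.7·1.8·1.7·3.2) ≈ √65.6064 ≈ 8.09978
r ≈ 8.09978/6.7 ≈ 1.20892

r = 1.209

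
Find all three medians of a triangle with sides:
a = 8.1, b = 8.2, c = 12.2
Median formula: m_a = ½√(2b² + 2c² − a²) (and cyclically). a² = 65.61, b² = 67.24, c² = 148.84.
m_a = ½√(2·67.24 + 2·148.84 − 65.61) = ½√366.55 ≈ ½·19.1455 ≈ 9.57275
m_b = ½√(2·65.61 + 2·148.84 − 67.24) = ½√361.66 ≈ ½·19.0174 ≈ 9.50868
m_c = ½√(2·65.61 + 2·67.24 − 148.84) = ½√116.86 ≈ ½·10.8102 ≈ 5.40509

m_a = 9.573, m_b = 9.509, m_c = 5.405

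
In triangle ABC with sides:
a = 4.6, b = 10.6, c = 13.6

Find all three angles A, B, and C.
Law of cosines for each angle (a² = 21.16, b² = 112.36, c² = 184.96):
cos(A) = (b² + c² − a²)/(2bc) = (112.36 + 184.96 − 21.16)/(2·10.6·13.6) = 276.16/288.32 ≈ 0.957825  ⇒  A ≈ 16.6996°
cos(B) = (a² + c² − b²)/(2ac) = (21.16 + 184.96 − 112.36)/(2·4.6·13.6) = 93.76/125.12 ≈ 0.749361  ⇒  B ≈ 41.465°
cos(C) = (a² + b² − c²)/(2ab) = (21.16 + 112.36 − 184.96)/(2·4.6·10.6) = -51.44/97.52 ≈ -0.527482  ⇒  C ≈ 121.835°
Check: A + B + C ≈ 180°

A = 16.7°, B = 41.46°, C = 121.8°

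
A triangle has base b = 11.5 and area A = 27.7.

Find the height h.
A = ½·b·h  ⇒  h = 2A/b = 2·27.7/11.5 = 55.4/11.5 ≈ 4.81739

h = 4.817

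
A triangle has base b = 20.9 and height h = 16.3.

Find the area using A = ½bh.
A = ½·b·h = ½·20.9·16.3 = ½·340.67 = 170.335

Area = 170.335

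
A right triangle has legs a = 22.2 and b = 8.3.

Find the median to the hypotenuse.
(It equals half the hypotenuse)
Hypotenuse c = √(a² + b²) = √(492.84 + 68.89) = √561.73 ≈ 23.7008
Median to hypotenuse = c/2 ≈ 23.7008/2 ≈ 11.8504

Median = 11.85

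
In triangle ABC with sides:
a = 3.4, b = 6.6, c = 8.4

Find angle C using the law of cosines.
c² = a² + b² − 2ab·cos(C)  ⇒  cos(C) = (a² + b² − c²)/(2ab)
cos(C) = (3.4² + 6.6² − 8.4²)/(2·3.4·6.6) = (11.56 + 43.56 − 70.56)/44.88 = -15.44/44.88 ≈ -0.344029
C = arccos(-0.344029) ≈ 110.123°

C = 110.1°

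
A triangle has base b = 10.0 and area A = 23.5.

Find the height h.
A = ½·b·h  ⇒  h = 2A/b = 2·23.5/10.0 = 47/10.0 ≈ 4.7

h = 4.7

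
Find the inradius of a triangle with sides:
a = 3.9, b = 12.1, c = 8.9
r = Area/s where s is the semi-perimeter.
s = (3.9 + 12.1 + 8.9)/2 = 24.9/2 = 12.45
Area = √(s(s−a)(s−b)(s−c)) = √(12.45·8.55·0.35·3.55) ≈ √132.261 ≈ 11.5005
r ≈ 11.5005/12.45 ≈ 0.923733

r = 0.9237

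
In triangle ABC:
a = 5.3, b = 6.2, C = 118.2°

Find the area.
Two sides and the included angle (SAS): A = ½·a·b·sin(C) = ½·5.3·6.2·sin(118.2°)
sin(118.2°) ≈ 0.881303
A ≈ ½·32.86·0.881303 = 16.43·0.881303 ≈ 14.4798

Area = 14.48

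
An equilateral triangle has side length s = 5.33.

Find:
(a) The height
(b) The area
(a) The height splits the triangle into two 30-60-90 halves: h = s·√3/2 = 5.33·1.73205/2 ≈ 9.23183/2 ≈ 4.61592
(b) Area = (√3/4)·s² = (√3/4)·5.33² = (√3/4)·28.4089 ≈ 0.433013·28.4089 ≈ 12.3014

Height = 4.616, Area = 12.3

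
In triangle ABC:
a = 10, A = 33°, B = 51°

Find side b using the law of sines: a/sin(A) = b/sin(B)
a/sin(A) = b/sin(B)  ⇒  b = a·sin(B)/sin(A) = 10·sin(51°)/sin(33°)
sin(51°) ≈ 0.777146, sin(33°) ≈ 0.544639
b ≈ 10·0.777146/0.544639 ≈ 7.77146/0.544639 ≈ 14.269

b = 14.27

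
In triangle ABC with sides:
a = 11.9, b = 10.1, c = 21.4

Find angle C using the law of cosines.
c² = a² + b² − 2ab·cos(C)  ⇒  cos(C) = (a² + b² − c²)/(2ab)
cos(C) = (11.9² + 10.1² − 21.4²)/(2·11.9·10.1) = (141.61 + 102.01 − 457.96)/240.38 = -214.34/240.38 ≈ -0.891672
C = arccos(-0.891672) ≈ 153.084°

C = 153.1°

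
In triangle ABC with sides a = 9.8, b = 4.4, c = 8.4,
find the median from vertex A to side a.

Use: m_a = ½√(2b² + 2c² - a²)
m_a = ½√(2·4.4² + 2·8.4² − 9.8²) = ½√(2·19.36 + 2·70.56 − 96.04) = ½√(38.72 + 141.12 − 96.04) = ½√83.8
√83.8 ≈ 9.15423, so m_a ≈ 4.57712

m_a = 4.577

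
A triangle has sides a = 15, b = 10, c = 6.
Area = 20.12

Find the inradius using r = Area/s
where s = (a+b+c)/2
s = (15 + 10 + 6)/2 = 31/2 = 15.5
r = Area/s = 20.12/15.5 ≈ 1.29806

r = 1.298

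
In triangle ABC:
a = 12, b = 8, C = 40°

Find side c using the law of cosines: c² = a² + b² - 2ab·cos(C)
c² = 12² + 8² − 2·12·8·cos(40°)
cos(40°) ≈ 0.766044
c² ≈ 144 + 64 − 192·(0.766044) ≈ 208 − 147.081 ≈ 60.9195
c ≈ √60.9195 ≈ 7.80509

c = 7.805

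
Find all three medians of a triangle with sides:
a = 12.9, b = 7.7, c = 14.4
Median formula: m_a = ½√(2b² + 2c² − a²) (and cyclically). a² = 166.41, b² = 59.29, c² = 207.36.
m_a = ½√(2·59.29 + 2·207.36 − 166.41) = ½√366.89 ≈ ½·19.1544 ≈ 9.57719
m_b = ½√(2·166.41 + 2·207.36 − 59.29) = ½√688.25 ≈ ½·26.2345 ≈ 13.1173
m_c = ½√(2·166.41 + 2·59.29 − 207.36) = ½√244.04 ≈ ½·15.6218 ≈ 7.81089

m_a = 9.577, m_b = 13.12, m_c = 7.811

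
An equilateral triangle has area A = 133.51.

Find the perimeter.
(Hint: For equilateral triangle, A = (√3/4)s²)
A = (√3/4)s²  ⇒  s² = 4A/√3 = 4·133.51/√3 = 534.04/1.73205 ≈ 308.328
s ≈ √308.328 ≈ 17.5593
Perimeter = 3s ≈ 3·17.5593 ≈ 52.6778

Perimeter = 52.68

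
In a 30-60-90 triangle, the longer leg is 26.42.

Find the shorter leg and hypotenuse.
In a 30-60-90 triangle the sides are in ratio 1 : √3 : 2, so short leg = long leg/√3 and hypotenuse = 2·(short leg).
Short leg = 26.42/√3 ≈ 26.42/1.73205 ≈ 15.2536
Hypotenuse = 2·15.2536 ≈ 30.5072

Short leg = 15.25, Hypotenuse = 30.51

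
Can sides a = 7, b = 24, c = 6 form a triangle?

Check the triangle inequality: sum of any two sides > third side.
a + b vs c: 7 + 24 = 31 > 6  ✓
a + c vs b: 7 + 6 = 13 ≤ 24  ✗
b + c vs a: 24 + 6 = 30 > 7  ✓

No: 7 + 6 = 13 is not > 24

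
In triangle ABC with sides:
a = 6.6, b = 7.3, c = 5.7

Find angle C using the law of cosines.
c² = a² + b² − 2ab·cos(C)  ⇒  cos(C) = (a² + b² − c²)/(2ab)
cos(C) = (6.6² + 7.3² − 5.7²)/(2·6.6·7.3) = (43.56 + 53.29 − 32.49)/96.36 = 64.36/96.36 ≈ 0.667912
C = arccos(0.667912) ≈ 48.0939°

C = 48.09°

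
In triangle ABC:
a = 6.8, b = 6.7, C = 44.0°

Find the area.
Two sides and the included angle (SAS): A = ½·a·b·sin(C) = ½·6.8·6.7·sin(44.0°)
sin(44.0°) ≈ 0.694658
A ≈ ½·45.56·0.694658 = 22.78·0.694658 ≈ 15.8243

Area = 15.82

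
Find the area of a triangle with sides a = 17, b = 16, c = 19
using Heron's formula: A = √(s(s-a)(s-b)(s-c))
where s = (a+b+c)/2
s = (17 + 16 + 19)/2 = 52/2 = 26
s − a = 9, s − b = 10, s − c = 7
s(s−a)(s−b)(s−c) = 26·9·10·7 = 16380
Area = √16380 ≈ 127.984

s = 26.0, Area = 128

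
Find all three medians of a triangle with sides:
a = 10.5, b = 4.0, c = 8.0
Median formula: m_a = ½√(2b² + 2c² − a²) (and cyclically). a² = 110.25, b² = 16, c² = 64.
m_a = ½√(2·16 + 2·64 − 110.25) = ½√49.75 ≈ ½·7.05337 ≈ 3.52668
m_b = ½√(2·110.25 + 2·64 − 16) = ½√332.5 ≈ ½·18.2346 ≈ 9.11729
m_c = ½√(2·110.25 + 2·16 − 64) = ½√188.5 ≈ ½·13.7295 ≈ 6.86477

m_a = 3.527, m_b = 9.117, m_c = 6.865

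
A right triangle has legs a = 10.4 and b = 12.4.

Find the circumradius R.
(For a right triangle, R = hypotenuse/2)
Hypotenuse c = √(a² + b²) = √(108.16 + 153.76) = √261.92 ≈ 16.1839
R = c/2 ≈ 16.1839/2 ≈ 8.09197

R = 8.092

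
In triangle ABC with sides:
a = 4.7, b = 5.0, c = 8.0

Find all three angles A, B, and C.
Law of cosines for each angle (a² = 22.09, b² = 25, c² = 64):
cos(A) = (b² + c² − a²)/(2bc) = (25 + 64 − 22.09)/(2·5.0·8.0) = 66.91/80 ≈ 0.836375  ⇒  A ≈ 33.2407°
cos(B) = (a² + c² − b²)/(2ac) = (22.09 + 64 − 25)/(2·4.7·8.0) = 61.09/75.2 ≈ 0.812367  ⇒  B ≈ 35.6722°
cos(C) = (a² + b² − c²)/(2ab) = (22.09 + 25 − 64)/(2·4.7·5.0) = -16.91/47 ≈ -0.359787  ⇒  C ≈ 111.087°
Check: A + B + C ≈ 180°

A = 33.24°, B = 35.67°, C = 111.1°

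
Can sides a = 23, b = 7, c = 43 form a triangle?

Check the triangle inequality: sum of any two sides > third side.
a + b vs c: 23 + 7 = 30 ≤ 43  ✗
a + c vs b: 23 + 43 = 66 > 7  ✓
b + c vs a: 7 + 43 = 50 > 23  ✓

No: 23 + 7 = 30 is not > 43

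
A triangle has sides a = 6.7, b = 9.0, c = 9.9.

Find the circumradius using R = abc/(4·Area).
First find the area with Heron's formula.
s = (6.7 + 9.0 + 9.9)/2 = 12.8
Area = √(s(s−a)(s−b)(s−c)) = √(12.8·6.1·3.8·2.9) ≈ √860.442 ≈ 29.3333
abc = 6.7·9.0·9.9 = 596.97
R = abc/(4·Area) ≈ 596.97/(4·29.3333) = 596.97/117.333 ≈ 5.08782

R = 5.088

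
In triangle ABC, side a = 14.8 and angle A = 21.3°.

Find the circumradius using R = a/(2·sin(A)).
R = a/(2·sin(A)) = 14.8/(2·sin(21.3°))
sin(21.3°) ≈ 0.363251
R ≈ 14.8/(2·0.363251) = 14.8/0.726502 ≈ 20.3716

R = 20.37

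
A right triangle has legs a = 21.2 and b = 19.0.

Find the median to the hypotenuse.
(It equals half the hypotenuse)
Hypotenuse c = √(a² + b²) = √(449.44 + 361) = √810.44 ≈ 28.4682
Median to hypotenuse = c/2 ≈ 28.4682/2 ≈ 14.2341

Median = 14.23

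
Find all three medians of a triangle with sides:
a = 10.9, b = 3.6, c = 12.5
Median formula: m_a = ½√(2b² + 2c² − a²) (and cyclically). a² = 118.81, b² = 12.96, c² = 156.25.
m_a = ½√(2·12.96 + 2·156.25 − 118.81) = ½√219.61 ≈ ½·14.8192 ≈ 7.40962
m_b = ½√(2·118.81 + 2·156.25 − 12.96) = ½√537.16 ≈ ½·23.1767 ≈ 11.5884
m_c = ½√(2·118.81 + 2·12.96 − 156.25) = ½√107.29 ≈ ½·10.3581 ≈ 5.17904

m_a = 7.41, m_b = 11.59, m_c = 5.179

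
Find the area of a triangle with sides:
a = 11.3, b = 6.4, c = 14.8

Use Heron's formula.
s = (11.3 + 6.4 + 14.8)/2 = 32.5/2 = 16.25
s − a = 4.95, s − b = 9.85, s − c = 1.45
s(s−a)(s−b)(s−c) = 16.25·4.95·9.85·1.45 ≈ 1148.85
Area = √1148.85 ≈ 33.8947

Area = 33.89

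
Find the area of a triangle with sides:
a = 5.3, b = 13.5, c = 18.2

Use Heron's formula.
s = (5.3 + 13.5 + 18.2)/2 = 37/2 = 18.5
s − a = 13.2, s − b = 5, s − c = 0.3
s(s−a)(s−b)(s−c) = 18.5·13.2·5·0.3 ≈ 366.3
Area = √366.3 ≈ 19.139

Area = 19.14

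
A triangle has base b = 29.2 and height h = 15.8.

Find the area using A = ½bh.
A = ½·b·h = ½·29.2·15.8 = ½·461.36 = 230.68

Area = 230.68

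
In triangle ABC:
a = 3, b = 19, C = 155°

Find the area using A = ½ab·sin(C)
A = ½·a·b·sin(C) = ½·3·19·sin(155°)
sin(155°) ≈ 0.422618
A ≈ ½·57·0.422618 = 28.5·0.422618 ≈ 12.0446

Area = 12.04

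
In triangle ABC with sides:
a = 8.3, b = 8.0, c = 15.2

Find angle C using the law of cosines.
c² = a² + b² − 2ab·cos(C)  ⇒  cos(C) = (a² + b² − c²)/(2ab)
cos(C) = (8.3² + 8.0² − 15.2²)/(2·8.3·8.0) = (68.89 + 64 − 231.04)/132.8 = -98.15/132.8 ≈ -0.739081
C = arccos(-0.739081) ≈ 137.653°

C = 137.7°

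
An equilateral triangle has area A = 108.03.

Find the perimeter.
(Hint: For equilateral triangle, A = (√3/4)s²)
A = (√3/4)s²  ⇒  s² = 4A/√3 = 4·108.03/√3 = 432.12/1.73205 ≈ 249.485
s ≈ √249.485 ≈ 15.7951
Perimeter = 3s ≈ 3·15.7951 ≈ 47.3852

Perimeter = 47.39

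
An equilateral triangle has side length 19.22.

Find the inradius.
r = Area/s with s the semi-perimeter.
Area = (√3/4)·19.22² = (√3/4)·369.4084 ≈ 0.433013·369.4084 ≈ 159.959
s = 3·19.22/2 = 28.83
r ≈ 159.959/28.83 ≈ 5.54834
(Equivalently r = side/(2√3) = 19.22/3.4641 ≈ 5.54834.)

r = 5.548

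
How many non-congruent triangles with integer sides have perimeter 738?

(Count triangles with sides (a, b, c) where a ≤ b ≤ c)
Let a ≤ b ≤ c with a + b + c = 738. The only binding inequality is a + b > c, i.e. 738 − c > c, so c < 738/2; and c ≥ 738/3 since c is the largest side.
So 246 ≤ c ≤ 368. For each c, b runs from ⌈(738 − c)/2⌉ up to c (then a = 738 − b − c satisfies 1 ≤ a ≤ b automatically), giving c − ⌈(738 − c)/2⌉ + 1 choices.
Summing over c: 1 + 2 + 4 + 5 + … + 182 + 184  (123 terms, c = 246, …, 368) = 11347
Check (closed form: nearest integer to p²/48 for even p, (p+3)²/48 for odd p): 738²/48 = 544644/48 ≈ 11346.75 → 11347

11347 triangles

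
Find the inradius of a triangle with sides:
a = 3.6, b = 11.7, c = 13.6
r = Area/s where s is the semi-perimeter.
s = (3.6 + 11.7 + 13.6)/2 = 28.9/2 = 14.45
Area = √(s(s−a)(s−b)(s−c)) = √(14.45·10.85·2.75·0.85) ≈ √366.479 ≈ 19.1436
r ≈ 19.1436/14.45 ≈ 1.32482

r = 1.325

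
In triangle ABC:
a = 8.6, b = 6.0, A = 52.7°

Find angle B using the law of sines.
a/sin(A) = b/sin(B)  ⇒  sin(B) = b·sin(A)/a = 6.0·sin(52.7°)/8.6
sin(52.7°) ≈ 0.795473
sin(B) ≈ 6.0·0.795473/8.6 ≈ 4.77284/8.6 ≈ 0.554981
B = arcsin(0.554981) ≈ 33.7094°
(Since b ≤ a we need B ≤ A, so the obtuse alternative 180° − 33.7094° ≈ 146.291° is rejected.)

B = 33.71°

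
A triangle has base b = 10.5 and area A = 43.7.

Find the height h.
A = ½·b·h  ⇒  h = 2A/b = 2·43.7/10.5 = 87.4/10.5 ≈ 8.32381

h = 8.324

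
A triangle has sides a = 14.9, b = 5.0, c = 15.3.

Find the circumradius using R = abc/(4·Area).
First find the area with Heron's formula.
s = (14.9 + 5.0 + 15.3)/2 = 17.6
Area = √(s(s−a)(s−b)(s−c)) = √(17.6·2.7·12.6·2.3) ≈ √1377.13 ≈ 37.1097
abc = 14.9·5.0·15.3 = 1139.85
R = abc/(4·Area) ≈ 1139.85/(4·37.1097) = 1139.85/148.439 ≈ 7.67892

R = 7.679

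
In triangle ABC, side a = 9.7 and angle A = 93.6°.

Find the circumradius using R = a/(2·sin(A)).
R = a/(2·sin(A)) = 9.7/(2·sin(93.6°))
sin(93.6°) ≈ 0.998027
R ≈ 9.7/(2·0.998027) = 9.7/1.99605 ≈ 4.85959

R = 4.86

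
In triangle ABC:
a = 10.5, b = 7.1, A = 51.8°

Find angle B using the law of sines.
a/sin(A) = b/sin(B)  ⇒  sin(B) = b·sin(A)/a = 7.1·sin(51.8°)/10.5
sin(51.8°) ≈ 0.785857
sin(B) ≈ 7.1·0.785857/10.5 ≈ 5.57958/10.5 ≈ 0.531389
B = arcsin(0.531389) ≈ 32.0993°
(Since b ≤ a we need B ≤ A, so the obtuse alternative 180° − 32.0993° ≈ 147.901° is rejected.)

B = 32.1°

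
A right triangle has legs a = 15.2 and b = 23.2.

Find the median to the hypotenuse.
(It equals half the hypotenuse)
Hypotenuse c = √(a² + b²) = √(231.04 + 538.24) = √769.28 ≈ 27.7359
Median to hypotenuse = c/2 ≈ 27.7359/2 ≈ 13.8679

Median = 13.87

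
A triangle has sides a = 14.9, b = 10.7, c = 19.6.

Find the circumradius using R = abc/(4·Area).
First find the area with Heron's formula.
s = (14.9 + 10.7 + 19.6)/2 = 22.6
Area = √(s(s−a)(s−b)(s−c)) = √(22.6·7.7·11.9·3) ≈ √6212.51 ≈ 78.8195
abc = 14.9·10.7·19.6 = 3124.828
R = abc/(4·Area) ≈ 3124.828/(4·78.8195) = 3124.828/315.278 ≈ 9.91134

R = 9.911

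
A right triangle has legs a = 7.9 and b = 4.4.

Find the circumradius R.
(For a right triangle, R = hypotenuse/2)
Hypotenuse c = √(a² + b²) = √(62.41 + 19.36) = √81.77 ≈ 9.04268
R = c/2 ≈ 9.04268/2 ≈ 4.52134

R = 4.521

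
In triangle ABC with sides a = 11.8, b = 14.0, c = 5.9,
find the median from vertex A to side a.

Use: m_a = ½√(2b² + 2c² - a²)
m_a = ½√(2·14.0² + 2·5.9² − 11.8²) = ½√(2·196 + 2·34.81 − 139.24) = ½√(392 + 69.62 − 139.24) = ½√322.38
√322.38 ≈ 17.9549, so m_a ≈ 8.97747

m_a = 8.977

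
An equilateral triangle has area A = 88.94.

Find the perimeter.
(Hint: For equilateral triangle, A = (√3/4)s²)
A = (√3/4)s²  ⇒  s² = 4A/√3 = 4·88.94/√3 = 355.76/1.73205 ≈ 205.398
s ≈ √205.398 ≈ 14.3317
Perimeter = 3s ≈ 3·14.3317 ≈ 42.9952

Perimeter = 43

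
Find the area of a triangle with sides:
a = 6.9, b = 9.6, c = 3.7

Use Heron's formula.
s = (6.9 + 9.6 + 3.7)/2 = 20.2/2 = 10.1
s − a = 3.2, s − b = 0.5, s − c = 6.4
s(s−a)(s−b)(s−c) = 10.1·3.2·0.5·6.4 ≈ 103.424
Area = √103.424 ≈ 10.1698

Area = 10.17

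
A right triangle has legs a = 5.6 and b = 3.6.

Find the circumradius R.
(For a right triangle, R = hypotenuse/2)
Hypotenuse c = √(a² + b²) = √(31.36 + 12.96) = √44.32 ≈ 6.65733
R = c/2 ≈ 6.65733/2 ≈ 3.32866

R = 3.329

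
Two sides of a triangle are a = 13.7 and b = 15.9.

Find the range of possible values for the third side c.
Triangle inequality: |a − b| < c < a + b
|a − b| = |13.7 − 15.9| = 2.2
a + b = 13.7 + 15.9 = 29.6

2.2 < c < 29.6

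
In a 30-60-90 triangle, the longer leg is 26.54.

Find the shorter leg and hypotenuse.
In a 30-60-90 triangle the sides are in ratio 1 : √3 : 2, so short leg = long leg/√3 and hypotenuse = 2·(short leg).
Short leg = 26.54/√3 ≈ 26.54/1.73205 ≈ 15.3229
Hypotenuse = 2·15.3229 ≈ 30.6458

Short leg = 15.32, Hypotenuse = 30.65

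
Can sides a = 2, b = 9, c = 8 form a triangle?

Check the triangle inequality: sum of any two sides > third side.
a + b vs c: 2 + 9 = 11 > 8  ✓
a + c vs b: 2 + 8 = 10 > 9  ✓
b + c vs a: 9 + 8 = 17 > 2  ✓

Yes, triangle inequality satisfied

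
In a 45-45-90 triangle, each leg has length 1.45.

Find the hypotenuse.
In a 45-45-90 triangle the sides are in ratio 1 : 1 : √2, so hypotenuse = leg·√2.
Hypotenuse = 1.45·√2 ≈ 1.45·1.41421 ≈ 2.05061

Hypotenuse = 1.45√2 = 2.051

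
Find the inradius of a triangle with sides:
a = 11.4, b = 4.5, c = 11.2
r = Area/s where s is the semi-perimeter.
s = (11.4 + 4.5 + 11.2)/2 = 27.1/2 = 13.55
Area = √(s(s−a)(s−b)(s−c)) = √(13.55·2.15·9.05·2.35) ≈ √619.575 ≈ 24.8913
r ≈ 24.8913/13.55 ≈ 1.83699

r = 1.837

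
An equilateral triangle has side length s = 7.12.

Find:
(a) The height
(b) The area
(a) The height splits the triangle into two 30-60-90 halves: h = s·√3/2 = 7.12·1.73205/2 ≈ 12.3322/2 ≈ 6.1661
(b) Area = (√3/4)·s² = (√3/4)·7.12² = (√3/4)·50.6944 ≈ 0.433013·50.6944 ≈ 21.9513

Height = 6.166, Area = 21.95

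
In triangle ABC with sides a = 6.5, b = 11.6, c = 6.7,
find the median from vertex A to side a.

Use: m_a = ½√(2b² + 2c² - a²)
m_a = ½√(2·11.6² + 2·6.7² − 6.5²) = ½√(2·134.56 + 2·44.89 − 42.25) = ½√(269.12 + 89.78 − 42.25) = ½√316.65
√316.65 ≈ 17.7947, so m_a ≈ 8.89733

m_a = 8.897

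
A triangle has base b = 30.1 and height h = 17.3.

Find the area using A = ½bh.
A = ½·b·h = ½·30.1·17.3 = ½·520.73 = 260.365

Area = 260.365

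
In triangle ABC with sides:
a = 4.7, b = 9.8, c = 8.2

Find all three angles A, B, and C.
Law of cosines for each angle (a² = 22.09, b² = 96.04, c² = 67.24):
cos(A) = (b² + c² − a²)/(2bc) = (96.04 + 67.24 − 22.09)/(2·9.8·8.2) = 141.19/160.72 ≈ 0.878484  ⇒  A ≈ 28.5399°
cos(B) = (a² + c² − b²)/(2ac) = (22.09 + 67.24 − 96.04)/(2·4.7·8.2) = -6.71/77.08 ≈ -0.0870524  ⇒  B ≈ 94.9941°
cos(C) = (a² + b² − c²)/(2ab) = (22.09 + 96.04 − 67.24)/(2·4.7·9.8) = 50.89/92.12 ≈ 0.552432  ⇒  C ≈ 56.466°
Check: A + B + C ≈ 180°

A = 28.54°, B = 94.99°, C = 56.47°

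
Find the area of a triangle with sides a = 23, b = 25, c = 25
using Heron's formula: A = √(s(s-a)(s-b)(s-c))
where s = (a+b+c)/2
s = (23 + 25 + 25)/2 = 73/2 = 36.5
s − a = 13.5, s − b = 11.5, s − c = 11.5
s(s−a)(s−b)(s−c) = 36.5·13.5·11.5·11.5 = 65166.1875
Area = √65166.1875 ≈ 255.277

s = 36.5, Area = 255.3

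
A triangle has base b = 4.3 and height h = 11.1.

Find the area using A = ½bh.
A = ½·b·h = ½·4.3·11.1 = ½·47.73 = 23.865

Area = 23.865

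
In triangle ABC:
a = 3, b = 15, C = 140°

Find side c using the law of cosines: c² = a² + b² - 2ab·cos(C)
c² = 3² + 15² − 2·3·15·cos(140°)
cos(140°) ≈ -0.766044
c² ≈ 9 + 225 − 90·(-0.766044) ≈ 234 + 68.944 ≈ 302.944
c ≈ √302.944 ≈ 17.4053

c = 17.41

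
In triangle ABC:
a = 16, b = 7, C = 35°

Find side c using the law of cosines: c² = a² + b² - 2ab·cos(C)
c² = 16² + 7² − 2·16·7·cos(35°)
cos(35°) ≈ 0.819152
c² ≈ 256 + 49 − 224·(0.819152) ≈ 305 − 183.49 ≈ 121.51
c ≈ √121.51 ≈ 11.0232

c = 11.02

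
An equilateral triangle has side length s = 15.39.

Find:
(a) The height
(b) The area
(a) The height splits the triangle into two 30-60-90 halves: h = s·√3/2 = 15.39·1.73205/2 ≈ 26.6563/2 ≈ 13.3281
(b) Area = (√3/4)·s² = (√3/4)·15.39² = (√3/4)·236.8521 ≈ 0.433013·236.8521 ≈ 102.56

Height = 13.33, Area = 102.6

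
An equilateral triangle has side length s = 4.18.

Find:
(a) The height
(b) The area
(a) The height splits the triangle into two 30-60-90 halves: h = s·√3/2 = 4.18·1.73205/2 ≈ 7.23997/2 ≈ 3.61999
(b) Area = (√3/4)·s² = (√3/4)·4.18² = (√3/4)·17.4724 ≈ 0.433013·17.4724 ≈ 7.56577

Height = 3.62, Area = 7.566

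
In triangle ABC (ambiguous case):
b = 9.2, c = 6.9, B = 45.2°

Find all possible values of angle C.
b/sin(B) = c/sin(C)  ⇒  sin(C) = c·sin(B)/b = 6.9·sin(45.2°)/9.2
sin(45.2°) ≈ 0.709571
sin(C) ≈ 6.9·0.709571/9.2 ≈ 4.89604/9.2 ≈ 0.532178
Candidate 1: C₁ = arcsin(0.532178) ≈ 32.1527°  →  A = 180° − 45.2° − 32.1527° ≈ 102.647° > 0, valid
Candidate 2: C₂ = 180° − C₁ ≈ 147.847°  →  A = 180° − 45.2° − 147.847° ≈ -13.0473° ≤ 0, not a valid triangle

C = 32.15° (one solution)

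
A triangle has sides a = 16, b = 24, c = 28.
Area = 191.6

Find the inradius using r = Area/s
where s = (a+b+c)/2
s = (16 + 24 + 28)/2 = 68/2 = 34
r = Area/s = 191.6/34 ≈ 5.63529

r = 5.635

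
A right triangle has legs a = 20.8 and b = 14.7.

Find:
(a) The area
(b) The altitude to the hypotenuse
(a) The legs are perpendicular, so Area = ½·a·b = ½·20.8·14.7 = ½·305.76 = 152.88
(b) Hypotenuse c = √(a² + b²) = √(432.64 + 216.09) = √648.73 ≈ 25.4702
    Area = ½·c·h_c  ⇒  h_c = 2·Area/c = 305.76/25.4702 ≈ 12.0046

Area = 152.88, h_c = 12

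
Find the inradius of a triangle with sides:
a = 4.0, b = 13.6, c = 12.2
r = Area/s where s is the semi-perimeter.
s = (4.0 + 13.6 + 12.2)/2 = 29.8/2 = 14.9
Area = √(s(s−a)(s−b)(s−c)) = √(14.9·10.9·1.3·2.7) ≈ √570.059 ≈ 23.8759
r ≈ 23.8759/14.9 ≈ 1.60241

r = 1.602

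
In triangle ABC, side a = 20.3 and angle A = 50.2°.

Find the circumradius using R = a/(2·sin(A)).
R = a/(2·sin(A)) = 20.3/(2·sin(50.2°))
sin(50.2°) ≈ 0.768284
R ≈ 20.3/(2·0.768284) = 20.3/1.53657 ≈ 13.2113

R = 13.21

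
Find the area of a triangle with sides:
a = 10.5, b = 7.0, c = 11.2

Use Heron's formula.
s = (10.5 + 7.0 + 11.2)/2 = 28.7/2 = 14.35
s − a = 3.85, s − b = 7.35, s − c = 3.15
s(s−a)(s−b)(s−c) = 14.35·3.85·7.35·3.15 ≈ 1279.12
Area = √1279.12 ≈ 35.7648

Area = 35.76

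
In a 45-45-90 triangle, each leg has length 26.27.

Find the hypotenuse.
In a 45-45-90 triangle the sides are in ratio 1 : 1 : √2, so hypotenuse = leg·√2.
Hypotenuse = 26.27·√2 ≈ 26.27·1.41421 ≈ 37.1514

Hypotenuse = 26.27√2 = 37.15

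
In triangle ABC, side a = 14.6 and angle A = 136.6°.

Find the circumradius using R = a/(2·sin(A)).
R = a/(2·sin(A)) = 14.6/(2·sin(136.6°))
sin(136.6°) ≈ 0.687088
R ≈ 14.6/(2·0.687088) = 14.6/1.37418 ≈ 10.6246

R = 10.62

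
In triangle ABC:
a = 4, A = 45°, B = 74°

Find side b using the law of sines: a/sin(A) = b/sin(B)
a/sin(A) = b/sin(B)  ⇒  b = a·sin(B)/sin(A) = 4·sin(74°)/sin(45°)
sin(74°) ≈ 0.961262, sin(45°) ≈ 0.707107
b ≈ 4·0.961262/0.707107 ≈ 3.84505/0.707107 ≈ 5.43772

b = 5.438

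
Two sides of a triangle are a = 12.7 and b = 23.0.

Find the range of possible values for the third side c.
Triangle inequality: |a − b| < c < a + b
|a − b| = |12.7 − 23.0| = 10.3
a + b = 12.7 + 23.0 = 35.7

10.3 < c < 35.7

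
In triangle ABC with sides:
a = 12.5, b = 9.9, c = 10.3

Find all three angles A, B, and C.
Law of cosines for each angle (a² = 156.25, b² = 98.01, c² = 106.09):
cos(A) = (b² + c² − a²)/(2bc) = (98.01 + 106.09 − 156.25)/(2·9.9·10.3) = 47.85/203.94 ≈ 0.234628  ⇒  A ≈ 76.4303°
cos(B) = (a² + c² − b²)/(2ac) = (156.25 + 106.09 − 98.01)/(2·12.5·10.3) = 164.33/257.5 ≈ 0.638175  ⇒  B ≈ 50.3441°
cos(C) = (a² + b² − c²)/(2ab) = (156.25 + 98.01 − 106.09)/(2·12.5·9.9) = 148.17/247.5 ≈ 0.598667  ⇒  C ≈ 53.2255°
Check: A + B + C ≈ 180°

A = 76.43°, B = 50.34°, C = 53.23°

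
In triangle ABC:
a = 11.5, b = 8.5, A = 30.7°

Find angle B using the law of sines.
a/sin(A) = b/sin(B)  ⇒  sin(B) = b·sin(A)/a = 8.5·sin(30.7°)/11.5
sin(30.7°) ≈ 0.510543
sin(B) ≈ 8.5·0.510543/11.5 ≈ 4.33961/11.5 ≈ 0.377358
B = arcsin(0.377358) ≈ 22.1701°
(Since b ≤ a we need B ≤ A, so the obtuse alternative 180° − 22.1701° ≈ 157.83° is rejected.)

B = 22.17°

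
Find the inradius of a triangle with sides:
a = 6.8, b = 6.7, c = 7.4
r = Area/s where s is the semi-perimeter.
s = (6.8 + 6.7 + 7.4)/2 = 20.9/2 = 10.45
Area = √(s(s−a)(s−b)(s−c)) = √(10.45·3.65·3.75·3.05) ≈ √436.255 ≈ 20.8867
r ≈ 20.8867/10.45 ≈ 1.99873

r = 1.999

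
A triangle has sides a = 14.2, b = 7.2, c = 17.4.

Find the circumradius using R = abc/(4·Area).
First find the area with Heron's formula.
s = (14.2 + 7.2 + 17.4)/2 = 19.4
Area = √(s(s−a)(s−b)(s−c)) = √(19.4·5.2·12.2·2) ≈ √2461.47 ≈ 49.6132
abc = 14.2·7.2·17.4 = 1778.976
R = abc/(4·Area) ≈ 1778.976/(4·49.6132) = 1778.976/198.453 ≈ 8.96422

R = 8.964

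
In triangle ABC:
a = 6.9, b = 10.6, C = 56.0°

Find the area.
Two sides and the included angle (SAS): A = ½·a·b·sin(C) = ½·6.9·10.6·sin(56.0°)
sin(56.0°) ≈ 0.829038
A ≈ ½·73.14·0.829038 = 36.57·0.829038 ≈ 30.3179

Area = 30.32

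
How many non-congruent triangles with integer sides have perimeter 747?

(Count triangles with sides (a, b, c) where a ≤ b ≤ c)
Let a ≤ b ≤ c with a + b + c = 747. The only binding inequality is a + b > c, i.e. 747 − c > c, so c < 747/2; and c ≥ 747/3 since c is the largest side.
So 249 ≤ c ≤ 373. For each c, b runs from ⌈(747 − c)/2⌉ up to c (then a = 747 − b − c satisfies 1 ≤ a ≤ b automatically), giving c − ⌈(747 − c)/2⌉ + 1 choices.
Summing over c: 1 + 2 + 4 + 5 + … + 185 + 187  (125 terms, c = 249, …, 373) = 11719
Check (closed form: nearest integer to p²/48 for even p, (p+3)²/48 for odd p): (747+3)²/48 = 750²/48 = 562500/48 ≈ 11718.75 → 11719

11719 triangles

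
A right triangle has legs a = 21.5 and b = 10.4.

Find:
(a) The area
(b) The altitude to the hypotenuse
(a) The legs are perpendicular, so Area = ½·a·b = ½·21.5·10.4 = ½·223.6 = 111.8
(b) Hypotenuse c = √(a² + b²) = √(462.25 + 108.16) = √570.41 ≈ 23.8833
    Area = ½·c·h_c  ⇒  h_c = 2·Area/c = 223.6/23.8833 ≈ 9.36221

Area = 111.8, h_c = 9.362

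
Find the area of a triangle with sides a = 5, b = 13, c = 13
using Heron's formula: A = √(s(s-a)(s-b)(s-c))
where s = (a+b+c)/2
s = (5 + 13 + 13)/2 = 31/2 = 15.5
s − a = 10.5, s − b = 2.5, s − c = 2.5
s(s−a)(s−b)(s−c) = 15.5·10.5·2.5·2.5 = 1017.1875
Area = √1017.1875 ≈ 31.8934

s = 15.5, Area = 31.89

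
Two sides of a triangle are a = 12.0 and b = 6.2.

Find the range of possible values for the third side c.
Triangle inequality: |a − b| < c < a + b
|a − b| = |12.0 − 6.2| = 5.8
a + b = 12.0 + 6.2 = 18.2

5.8 < c < 18.2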